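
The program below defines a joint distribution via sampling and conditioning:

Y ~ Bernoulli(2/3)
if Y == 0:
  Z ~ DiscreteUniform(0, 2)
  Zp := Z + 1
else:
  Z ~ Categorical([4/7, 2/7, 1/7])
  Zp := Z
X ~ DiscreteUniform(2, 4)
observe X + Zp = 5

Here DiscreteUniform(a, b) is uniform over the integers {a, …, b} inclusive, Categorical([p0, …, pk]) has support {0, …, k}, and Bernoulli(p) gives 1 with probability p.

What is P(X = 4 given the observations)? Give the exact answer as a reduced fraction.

Enumerate traces; 5 have nonzero weight after conditioning:
  (Y=0, Z=0, X=4) weight 1/27
  (Y=0, Z=1, X=3) weight 1/27
  (Y=0, Z=2, X=2) weight 1/27
  (Y=1, Z=1, X=4) weight 4/63
  (Y=1, Z=2, X=3) weight 2/63
Group by X:
  weight(X=2) = 1/27
  weight(X=3) = 13/189
  weight(X=4) = 19/189
Total weight = 1/27 + 13/189 + 19/189 = 13/63
P(X=2 | obs) = 1/27 / 13/63 = 7/39
P(X=3 | obs) = 13/189 / 13/63 = 1/3
P(X=4 | obs) = 19/189 / 13/63 = 19/39

P(X = 4 | obs) = 19/39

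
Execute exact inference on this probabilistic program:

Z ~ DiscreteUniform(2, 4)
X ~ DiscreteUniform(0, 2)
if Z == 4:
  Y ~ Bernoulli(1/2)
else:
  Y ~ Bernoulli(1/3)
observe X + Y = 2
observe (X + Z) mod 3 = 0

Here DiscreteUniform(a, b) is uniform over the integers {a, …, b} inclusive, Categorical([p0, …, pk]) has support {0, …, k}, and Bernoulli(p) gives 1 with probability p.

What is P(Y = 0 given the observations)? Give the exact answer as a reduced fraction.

Enumerate traces; 2 have nonzero weight after conditioning:
  (Z=2, X=1, Y=1) weight 1/27
  (Z=4, X=2, Y=0) weight 1/18
Group by Y:
  weight(Y=0) = 1/18
  weight(Y=1) = 1/27
Total weight = 1/18 + 1/27 = 5/54
P(Y=0 | obs) = 1/18 / 5/54 = 3/5
P(Y=1 | obs) = 1/27 / 5/54 = 2/5

P(Y = 0 | obs) = 3/5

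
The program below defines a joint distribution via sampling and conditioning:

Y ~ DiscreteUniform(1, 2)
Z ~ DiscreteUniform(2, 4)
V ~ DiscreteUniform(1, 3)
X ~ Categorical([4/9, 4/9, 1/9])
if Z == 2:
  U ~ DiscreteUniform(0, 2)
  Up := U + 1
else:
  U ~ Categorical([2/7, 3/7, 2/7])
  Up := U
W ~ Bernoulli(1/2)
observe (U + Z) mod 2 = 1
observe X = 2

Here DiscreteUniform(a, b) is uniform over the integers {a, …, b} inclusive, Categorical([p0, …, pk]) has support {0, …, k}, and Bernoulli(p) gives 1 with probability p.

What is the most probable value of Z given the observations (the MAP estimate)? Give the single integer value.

argmax_v P(Z = v | obs) = 3

Enumerate traces; 48 have nonzero weight after conditioning:
  (Y=1, Z=2, V=1, X=2, U=1, W=0) weight 1/972
  (Y=1, Z=2, V=1, X=2, U=1, W=1) weight 1/972
  (Y=1, Z=2, V=2, X=2, U=1, W=0) weight 1/972
  (Y=1, Z=2, V=2, X=2, U=1, W=1) weight 1/972
  (Y=1, Z=2, V=3, X=2, U=1, W=0) weight 1/972
  (Y=1, Z=2, V=3, X=2, U=1, W=1) weight 1/972
  (Y=1, Z=3, V=1, X=2, U=0, W=0) weight 1/1134
  (Y=1, Z=3, V=1, X=2, U=0, W=1) weight 1/1134
  (Y=1, Z=4, V=1, X=2, U=1, W=0) weight 1/756
  … 39 more
Group by Z:
  weight(Z=2) = 1/81
  weight(Z=3) = 4/189
  weight(Z=4) = 1/63
Total weight = 1/81 + 4/189 + 1/63 = 4/81
P(Z=2 | obs) = 1/81 / 4/81 = 1/4
P(Z=3 | obs) = 4/189 / 4/81 = 3/7
P(Z=4 | obs) = 1/63 / 4/81 = 9/28
argmax = 3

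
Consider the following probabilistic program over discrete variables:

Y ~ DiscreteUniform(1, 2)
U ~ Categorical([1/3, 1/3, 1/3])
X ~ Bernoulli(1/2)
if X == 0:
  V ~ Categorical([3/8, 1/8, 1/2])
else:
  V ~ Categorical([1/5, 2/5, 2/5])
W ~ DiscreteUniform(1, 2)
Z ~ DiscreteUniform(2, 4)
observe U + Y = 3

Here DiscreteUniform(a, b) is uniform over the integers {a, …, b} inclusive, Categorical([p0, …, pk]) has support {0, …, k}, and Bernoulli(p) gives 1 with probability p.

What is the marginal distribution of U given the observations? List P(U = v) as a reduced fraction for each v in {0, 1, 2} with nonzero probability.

Enumerate traces; 72 have nonzero weight after conditioning:
  (Y=1, U=2, X=0, V=0, W=1, Z=2) weight 1/192
  (Y=1, U=2, X=0, V=0, W=1, Z=3) weight 1/192
  (Y=1, U=2, X=0, V=0, W=1, Z=4) weight 1/192
  (Y=1, U=2, X=0, V=0, W=2, Z=2) weight 1/192
  (Y=1, U=2, X=0, V=0, W=2, Z=3) weight 1/192
  (Y=1, U=2, X=0, V=0, W=2, Z=4) weight 1/192
  (Y=1, U=2, X=0, V=1, W=1, Z=2) weight 1/576
  (Y=1, U=2, X=0, V=1, W=1, Z=3) weight 1/576
  (Y=2, U=1, X=0, V=0, W=1, Z=2) weight 1/192
  … 63 more
Group by U:
  weight(U=1) = 1/6
  weight(U=2) = 1/6
Total weight = 1/6 + 1/6 = 1/3
P(U=1 | obs) = 1/6 / 1/3 = 1/2
P(U=2 | obs) = 1/6 / 1/3 = 1/2

P(U=1) = 1/2, P(U=2) = 1/2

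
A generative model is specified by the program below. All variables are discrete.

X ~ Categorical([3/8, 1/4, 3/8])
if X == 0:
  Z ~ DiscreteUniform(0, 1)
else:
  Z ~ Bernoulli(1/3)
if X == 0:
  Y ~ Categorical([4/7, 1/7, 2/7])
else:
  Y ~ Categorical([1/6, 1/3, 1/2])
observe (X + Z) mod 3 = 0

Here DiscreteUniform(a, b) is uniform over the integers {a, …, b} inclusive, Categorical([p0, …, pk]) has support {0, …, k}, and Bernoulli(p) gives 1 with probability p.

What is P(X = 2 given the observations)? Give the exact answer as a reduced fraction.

P(X = 2 | obs) = 2/5

Enumerate traces; 6 have nonzero weight after conditioning:
  (X=0, Z=0, Y=0) weight 3/28
  (X=0, Z=0, Y=1) weight 3/112
  (X=0, Z=0, Y=2) weight 3/56
  (X=2, Z=1, Y=0) weight 1/48
  (X=2, Z=1, Y=1) weight 1/24
  (X=2, Z=1, Y=2) weight 1/16
Group by X:
  weight(X=0) = 3/16
  weight(X=2) = 1/8
Total weight = 3/16 + 1/8 = 5/16
P(X=0 | obs) = 3/16 / 5/16 = 3/5
P(X=2 | obs) = 1/8 / 5/16 = 2/5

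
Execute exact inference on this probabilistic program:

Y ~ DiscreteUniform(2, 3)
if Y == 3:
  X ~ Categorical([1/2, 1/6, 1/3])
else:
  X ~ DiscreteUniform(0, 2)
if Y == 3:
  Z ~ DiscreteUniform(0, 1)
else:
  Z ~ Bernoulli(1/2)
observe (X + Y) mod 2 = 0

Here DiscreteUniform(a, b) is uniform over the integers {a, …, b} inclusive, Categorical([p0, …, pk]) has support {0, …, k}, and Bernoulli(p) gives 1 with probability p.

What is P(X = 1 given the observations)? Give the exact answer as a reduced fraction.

P(X = 1 | obs) = 1/5

Enumerate traces; 6 have nonzero weight after conditioning:
  (Y=2, X=0, Z=0) weight 1/12
  (Y=2, X=0, Z=1) weight 1/12
  (Y=2, X=2, Z=0) weight 1/12
  (Y=2, X=2, Z=1) weight 1/12
  (Y=3, X=1, Z=0) weight 1/24
  (Y=3, X=1, Z=1) weight 1/24
Group by X:
  weight(X=0) = 1/6
  weight(X=1) = 1/12
  weight(X=2) = 1/6
Total weight = 1/6 + 1/12 + 1/6 = 5/12
P(X=0 | obs) = 1/6 / 5/12 = 2/5
P(X=1 | obs) = 1/12 / 5/12 = 1/5
P(X=2 | obs) = 1/6 / 5/12 = 2/5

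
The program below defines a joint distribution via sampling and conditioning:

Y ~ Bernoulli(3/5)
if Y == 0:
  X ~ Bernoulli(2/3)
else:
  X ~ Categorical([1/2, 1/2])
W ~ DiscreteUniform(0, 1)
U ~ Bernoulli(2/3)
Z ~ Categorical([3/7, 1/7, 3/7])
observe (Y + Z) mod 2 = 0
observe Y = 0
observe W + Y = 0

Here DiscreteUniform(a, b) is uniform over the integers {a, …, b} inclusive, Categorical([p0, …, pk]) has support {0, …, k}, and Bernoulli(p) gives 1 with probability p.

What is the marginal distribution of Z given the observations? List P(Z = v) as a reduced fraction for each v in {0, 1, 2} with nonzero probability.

Enumerate traces; 8 have nonzero weight after conditioning:
  (Y=0, X=0, W=0, U=0, Z=0) weight 1/105
  (Y=0, X=0, W=0, U=0, Z=2) weight 1/105
  (Y=0, X=0, W=0, U=1, Z=0) weight 2/105
  (Y=0, X=0, W=0, U=1, Z=2) weight 2/105
  (Y=0, X=1, W=0, U=0, Z=0) weight 2/105
  (Y=0, X=1, W=0, U=0, Z=2) weight 2/105
  (Y=0, X=1, W=0, U=1, Z=0) weight 4/105
  (Y=0, X=1, W=0, U=1, Z=2) weight 4/105
Group by Z:
  weight(Z=0) = 3/35
  weight(Z=2) = 3/35
Total weight = 3/35 + 3/35 = 6/35
P(Z=0 | obs) = 3/35 / 6/35 = 1/2
P(Z=2 | obs) = 3/35 / 6/35 = 1/2

P(Z=0) = 1/2, P(Z=2) = 1/2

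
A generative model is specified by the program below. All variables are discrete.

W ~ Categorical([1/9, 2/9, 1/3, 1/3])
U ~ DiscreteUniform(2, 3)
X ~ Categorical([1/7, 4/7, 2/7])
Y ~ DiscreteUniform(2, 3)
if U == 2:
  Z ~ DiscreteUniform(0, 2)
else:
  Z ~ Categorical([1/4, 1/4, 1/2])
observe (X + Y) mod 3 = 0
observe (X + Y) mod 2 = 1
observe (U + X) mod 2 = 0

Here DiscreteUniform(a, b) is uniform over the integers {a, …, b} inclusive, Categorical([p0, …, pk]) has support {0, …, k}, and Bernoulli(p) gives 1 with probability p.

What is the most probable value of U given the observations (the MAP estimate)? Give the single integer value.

argmax_v P(U = v | obs) = 3

Enumerate traces; 24 have nonzero weight after conditioning:
  (W=0, U=2, X=0, Y=3, Z=0) weight 1/756
  (W=0, U=2, X=0, Y=3, Z=1) weight 1/756
  (W=0, U=2, X=0, Y=3, Z=2) weight 1/756
  (W=0, U=3, X=1, Y=2, Z=0) weight 1/252
  (W=0, U=3, X=1, Y=2, Z=1) weight 1/252
  (W=0, U=3, X=1, Y=2, Z=2) weight 1/126
  (W=1, U=2, X=0, Y=3, Z=0) weight 1/378
  (W=1, U=2, X=0, Y=3, Z=1) weight 1/378
  … 16 more
Group by U:
  weight(U=2) = 1/28
  weight(U=3) = 1/7
Total weight = 1/28 + 1/7 = 5/28
P(U=2 | obs) = 1/28 / 5/28 = 1/5
P(U=3 | obs) = 1/7 / 5/28 = 4/5
argmax = 3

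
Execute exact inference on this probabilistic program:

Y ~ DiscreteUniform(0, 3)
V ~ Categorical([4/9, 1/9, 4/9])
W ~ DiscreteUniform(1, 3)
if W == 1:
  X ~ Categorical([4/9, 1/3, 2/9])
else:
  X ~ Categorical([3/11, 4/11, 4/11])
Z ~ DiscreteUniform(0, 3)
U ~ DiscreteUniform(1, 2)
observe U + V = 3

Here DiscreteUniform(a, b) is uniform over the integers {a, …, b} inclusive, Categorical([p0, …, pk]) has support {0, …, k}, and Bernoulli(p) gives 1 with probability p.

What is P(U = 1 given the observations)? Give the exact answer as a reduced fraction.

Enumerate traces; 288 have nonzero weight after conditioning:
  (Y=0, V=1, W=1, X=0, Z=0, U=2) weight 1/1944
  (Y=0, V=1, W=1, X=0, Z=1, U=2) weight 1/1944
  (Y=0, V=1, W=1, X=0, Z=2, U=2) weight 1/1944
  (Y=0, V=1, W=1, X=0, Z=3, U=2) weight 1/1944
  (Y=0, V=1, W=1, X=1, Z=0, U=2) weight 1/2592
  (Y=0, V=1, W=1, X=1, Z=1, U=2) weight 1/2592
  (Y=0, V=1, W=1, X=1, Z=2, U=2) weight 1/2592
  (Y=0, V=1, W=1, X=1, Z=3, U=2) weight 1/2592
  (Y=0, V=2, W=1, X=0, Z=0, U=1) weight 1/486
  … 279 more
Group by U:
  weight(U=1) = 2/9
  weight(U=2) = 1/18
Total weight = 2/9 + 1/18 = 5/18
P(U=1 | obs) = 2/9 / 5/18 = 4/5
P(U=2 | obs) = 1/18 / 5/18 = 1/5

P(U = 1 | obs) = 4/5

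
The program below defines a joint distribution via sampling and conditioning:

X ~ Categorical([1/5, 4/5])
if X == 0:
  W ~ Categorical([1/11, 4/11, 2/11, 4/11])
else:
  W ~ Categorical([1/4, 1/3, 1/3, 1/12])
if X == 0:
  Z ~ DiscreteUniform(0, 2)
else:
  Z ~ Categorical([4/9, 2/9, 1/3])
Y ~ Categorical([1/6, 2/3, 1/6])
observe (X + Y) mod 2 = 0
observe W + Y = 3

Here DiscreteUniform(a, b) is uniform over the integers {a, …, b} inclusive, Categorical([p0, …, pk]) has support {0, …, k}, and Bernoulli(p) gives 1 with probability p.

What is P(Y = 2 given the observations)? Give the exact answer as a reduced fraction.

Enumerate traces; 9 have nonzero weight after conditioning:
  (X=0, W=1, Z=0, Y=2) weight 2/495
  (X=0, W=1, Z=1, Y=2) weight 2/495
  (X=0, W=1, Z=2, Y=2) weight 2/495
  (X=0, W=3, Z=0, Y=0) weight 2/495
  (X=0, W=3, Z=1, Y=0) weight 2/495
  (X=0, W=3, Z=2, Y=0) weight 2/495
  (X=1, W=2, Z=0, Y=1) weight 32/405
  (X=1, W=2, Z=1, Y=1) weight 16/405
  … 1 more
Group by Y:
  weight(Y=0) = 2/165
  weight(Y=1) = 8/45
  weight(Y=2) = 2/165
Total weight = 2/165 + 8/45 + 2/165 = 20/99
P(Y=0 | obs) = 2/165 / 20/99 = 3/50
P(Y=1 | obs) = 8/45 / 20/99 = 22/25
P(Y=2 | obs) = 2/165 / 20/99 = 3/50

P(Y = 2 | obs) = 3/50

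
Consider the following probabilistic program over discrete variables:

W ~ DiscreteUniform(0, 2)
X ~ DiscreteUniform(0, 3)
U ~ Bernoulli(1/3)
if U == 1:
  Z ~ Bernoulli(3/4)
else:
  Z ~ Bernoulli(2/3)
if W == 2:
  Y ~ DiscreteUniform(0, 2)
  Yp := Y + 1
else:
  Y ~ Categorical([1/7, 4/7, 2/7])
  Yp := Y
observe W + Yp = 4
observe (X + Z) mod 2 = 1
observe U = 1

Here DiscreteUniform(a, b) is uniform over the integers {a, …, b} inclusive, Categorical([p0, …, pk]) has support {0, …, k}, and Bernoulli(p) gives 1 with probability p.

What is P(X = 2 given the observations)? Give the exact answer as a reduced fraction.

P(X = 2 | obs) = 3/8

Enumerate traces; 4 have nonzero weight after conditioning:
  (W=2, X=0, U=1, Z=1, Y=1) weight 1/144
  (W=2, X=1, U=1, Z=0, Y=1) weight 1/432
  (W=2, X=2, U=1, Z=1, Y=1) weight 1/144
  (W=2, X=3, U=1, Z=0, Y=1) weight 1/432
Group by X:
  weight(X=0) = 1/144
  weight(X=1) = 1/432
  weight(X=2) = 1/144
  weight(X=3) = 1/432
Total weight = 1/144 + 1/432 + 1/144 + 1/432 = 1/54
P(X=0 | obs) = 1/144 / 1/54 = 3/8
P(X=1 | obs) = 1/432 / 1/54 = 1/8
P(X=2 | obs) = 1/144 / 1/54 = 3/8
P(X=3 | obs) = 1/432 / 1/54 = 1/8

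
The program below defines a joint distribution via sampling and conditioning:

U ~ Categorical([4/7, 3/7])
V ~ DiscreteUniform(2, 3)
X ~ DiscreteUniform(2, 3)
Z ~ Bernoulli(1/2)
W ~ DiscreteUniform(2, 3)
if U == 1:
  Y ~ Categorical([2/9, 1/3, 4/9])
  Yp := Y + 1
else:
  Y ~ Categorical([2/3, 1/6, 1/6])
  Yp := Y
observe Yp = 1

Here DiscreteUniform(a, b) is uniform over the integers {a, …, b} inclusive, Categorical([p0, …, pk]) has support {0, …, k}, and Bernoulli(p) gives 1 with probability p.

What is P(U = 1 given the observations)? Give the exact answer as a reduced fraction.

P(U = 1 | obs) = 1/2

Enumerate traces; 32 have nonzero weight after conditioning:
  (U=0, V=2, X=2, Z=0, W=2, Y=1) weight 1/168
  (U=0, V=2, X=2, Z=0, W=3, Y=1) weight 1/168
  (U=0, V=2, X=2, Z=1, W=2, Y=1) weight 1/168
  (U=0, V=2, X=2, Z=1, W=3, Y=1) weight 1/168
  (U=0, V=2, X=3, Z=0, W=2, Y=1) weight 1/168
  (U=0, V=2, X=3, Z=0, W=3, Y=1) weight 1/168
  (U=0, V=2, X=3, Z=1, W=2, Y=1) weight 1/168
  (U=0, V=2, X=3, Z=1, W=3, Y=1) weight 1/168
  (U=1, V=2, X=2, Z=0, W=2, Y=0) weight 1/168
  … 23 more
Group by U:
  weight(U=0) = 2/21
  weight(U=1) = 2/21
Total weight = 2/21 + 2/21 = 4/21
P(U=0 | obs) = 2/21 / 4/21 = 1/2
P(U=1 | obs) = 2/21 / 4/21 = 1/2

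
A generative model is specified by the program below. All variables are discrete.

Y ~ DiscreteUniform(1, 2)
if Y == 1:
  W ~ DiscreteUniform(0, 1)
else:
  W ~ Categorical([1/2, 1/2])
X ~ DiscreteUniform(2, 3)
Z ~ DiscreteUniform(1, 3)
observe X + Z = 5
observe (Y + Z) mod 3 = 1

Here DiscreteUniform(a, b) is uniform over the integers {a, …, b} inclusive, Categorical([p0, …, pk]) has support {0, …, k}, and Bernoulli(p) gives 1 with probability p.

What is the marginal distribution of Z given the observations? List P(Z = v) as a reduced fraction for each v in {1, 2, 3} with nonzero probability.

Enumerate traces; 4 have nonzero weight after conditioning:
  (Y=1, W=0, X=2, Z=3) weight 1/24
  (Y=1, W=1, X=2, Z=3) weight 1/24
  (Y=2, W=0, X=3, Z=2) weight 1/24
  (Y=2, W=1, X=3, Z=2) weight 1/24
Group by Z:
  weight(Z=2) = 1/12
  weight(Z=3) = 1/12
Total weight = 1/12 + 1/12 = 1/6
P(Z=2 | obs) = 1/12 / 1/6 = 1/2
P(Z=3 | obs) = 1/12 / 1/6 = 1/2

P(Z=2) = 1/2, P(Z=3) = 1/2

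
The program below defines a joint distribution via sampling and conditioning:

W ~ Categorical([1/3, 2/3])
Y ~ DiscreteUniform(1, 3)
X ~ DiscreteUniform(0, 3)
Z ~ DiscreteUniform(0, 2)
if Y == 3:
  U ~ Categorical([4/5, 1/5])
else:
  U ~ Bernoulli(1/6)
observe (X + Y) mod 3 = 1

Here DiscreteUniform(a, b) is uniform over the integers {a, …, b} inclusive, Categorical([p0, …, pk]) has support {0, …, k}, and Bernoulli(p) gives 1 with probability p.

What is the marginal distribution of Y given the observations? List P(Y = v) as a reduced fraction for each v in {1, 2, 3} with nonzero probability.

P(Y=1) = 1/2, P(Y=2) = 1/4, P(Y=3) = 1/4

Enumerate traces; 48 have nonzero weight after conditioning:
  (W=0, Y=1, X=0, Z=0, U=0) weight 5/648
  (W=0, Y=1, X=0, Z=0, U=1) weight 1/648
  (W=0, Y=1, X=0, Z=1, U=0) weight 5/648
  (W=0, Y=1, X=0, Z=1, U=1) weight 1/648
  (W=0, Y=1, X=0, Z=2, U=0) weight 5/648
  (W=0, Y=1, X=0, Z=2, U=1) weight 1/648
  (W=0, Y=1, X=3, Z=0, U=0) weight 5/648
  (W=0, Y=1, X=3, Z=0, U=1) weight 1/648
  (W=0, Y=2, X=2, Z=0, U=0) weight 5/648
  (W=0, Y=3, X=1, Z=0, U=0) weight 1/135
  … 38 more
Group by Y:
  weight(Y=1) = 1/6
  weight(Y=2) = 1/12
  weight(Y=3) = 1/12
Total weight = 1/6 + 1/12 + 1/12 = 1/3
P(Y=1 | obs) = 1/6 / 1/3 = 1/2
P(Y=2 | obs) = 1/12 / 1/3 = 1/4
P(Y=3 | obs) = 1/12 / 1/3 = 1/4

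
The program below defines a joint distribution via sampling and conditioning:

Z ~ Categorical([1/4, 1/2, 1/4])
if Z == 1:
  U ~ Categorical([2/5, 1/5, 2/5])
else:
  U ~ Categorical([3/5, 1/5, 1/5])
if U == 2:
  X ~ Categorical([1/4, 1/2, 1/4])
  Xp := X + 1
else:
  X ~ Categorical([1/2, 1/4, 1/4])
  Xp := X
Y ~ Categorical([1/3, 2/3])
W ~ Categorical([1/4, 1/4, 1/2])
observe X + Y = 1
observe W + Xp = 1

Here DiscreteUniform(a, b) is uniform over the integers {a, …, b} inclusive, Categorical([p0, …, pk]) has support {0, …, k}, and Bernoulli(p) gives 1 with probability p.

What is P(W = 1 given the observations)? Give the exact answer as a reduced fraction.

Enumerate traces; 15 have nonzero weight after conditioning:
  (Z=0, U=0, X=0, Y=1, W=1) weight 1/80
  (Z=0, U=0, X=1, Y=0, W=0) weight 1/320
  (Z=0, U=1, X=0, Y=1, W=1) weight 1/240
  (Z=0, U=1, X=1, Y=0, W=0) weight 1/960
  (Z=0, U=2, X=0, Y=1, W=0) weight 1/480
  (Z=1, U=0, X=0, Y=1, W=1) weight 1/60
  (Z=1, U=0, X=1, Y=0, W=0) weight 1/240
  (Z=1, U=1, X=0, Y=1, W=1) weight 1/120
  … 7 more
Group by W:
  weight(W=0) = 13/480
  weight(W=1) = 7/120
Total weight = 13/480 + 7/120 = 41/480
P(W=0 | obs) = 13/480 / 41/480 = 13/41
P(W=1 | obs) = 7/120 / 41/480 = 28/41

P(W = 1 | obs) = 28/41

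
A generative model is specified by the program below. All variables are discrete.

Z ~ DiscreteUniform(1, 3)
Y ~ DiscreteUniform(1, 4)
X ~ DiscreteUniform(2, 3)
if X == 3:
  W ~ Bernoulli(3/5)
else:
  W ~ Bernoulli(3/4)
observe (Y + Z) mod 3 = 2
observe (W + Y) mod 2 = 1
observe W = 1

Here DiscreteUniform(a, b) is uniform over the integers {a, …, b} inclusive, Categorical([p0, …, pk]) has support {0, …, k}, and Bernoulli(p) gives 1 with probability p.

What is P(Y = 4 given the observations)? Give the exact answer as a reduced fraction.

P(Y = 4 | obs) = 1/2

Enumerate traces; 4 have nonzero weight after conditioning:
  (Z=1, Y=4, X=2, W=1) weight 1/32
  (Z=1, Y=4, X=3, W=1) weight 1/40
  (Z=3, Y=2, X=2, W=1) weight 1/32
  (Z=3, Y=2, X=3, W=1) weight 1/40
Group by Y:
  weight(Y=2) = 9/160
  weight(Y=4) = 9/160
Total weight = 9/160 + 9/160 = 9/80
P(Y=2 | obs) = 9/160 / 9/80 = 1/2
P(Y=4 | obs) = 9/160 / 9/80 = 1/2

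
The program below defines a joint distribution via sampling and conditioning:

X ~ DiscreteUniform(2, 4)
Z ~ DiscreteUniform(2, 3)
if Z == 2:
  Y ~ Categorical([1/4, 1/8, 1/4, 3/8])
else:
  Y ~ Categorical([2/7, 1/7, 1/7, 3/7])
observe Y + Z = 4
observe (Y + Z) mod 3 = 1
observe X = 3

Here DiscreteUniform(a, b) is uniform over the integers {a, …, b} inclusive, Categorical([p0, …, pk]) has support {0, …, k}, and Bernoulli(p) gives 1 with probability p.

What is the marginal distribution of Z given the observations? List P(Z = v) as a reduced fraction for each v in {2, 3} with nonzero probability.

P(Z=2) = 7/11, P(Z=3) = 4/11

Enumerate traces; 2 have nonzero weight after conditioning:
  (X=3, Z=2, Y=2) weight 1/24
  (X=3, Z=3, Y=1) weight 1/42
Group by Z:
  weight(Z=2) = 1/24
  weight(Z=3) = 1/42
Total weight = 1/24 + 1/42 = 11/168
P(Z=2 | obs) = 1/24 / 11/168 = 7/11
P(Z=3 | obs) = 1/42 / 11/168 = 4/11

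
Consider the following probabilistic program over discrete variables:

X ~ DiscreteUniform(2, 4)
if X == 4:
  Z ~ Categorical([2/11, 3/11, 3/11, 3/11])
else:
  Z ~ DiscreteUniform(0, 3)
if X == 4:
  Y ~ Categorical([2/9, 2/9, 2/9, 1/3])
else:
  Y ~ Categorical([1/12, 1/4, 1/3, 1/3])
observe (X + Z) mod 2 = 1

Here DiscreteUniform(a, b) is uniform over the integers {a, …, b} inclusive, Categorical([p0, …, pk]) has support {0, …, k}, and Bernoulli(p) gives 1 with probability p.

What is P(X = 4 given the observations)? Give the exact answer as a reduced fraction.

P(X = 4 | obs) = 6/17

Enumerate traces; 24 have nonzero weight after conditioning:
  (X=2, Z=1, Y=0) weight 1/144
  (X=2, Z=1, Y=1) weight 1/48
  (X=2, Z=1, Y=2) weight 1/36
  (X=2, Z=1, Y=3) weight 1/36
  (X=2, Z=3, Y=0) weight 1/144
  (X=2, Z=3, Y=1) weight 1/48
  (X=2, Z=3, Y=2) weight 1/36
  (X=2, Z=3, Y=3) weight 1/36
  (X=3, Z=0, Y=0) weight 1/144
  (X=4, Z=1, Y=0) weight 2/99
  … 14 more
Group by X:
  weight(X=2) = 1/6
  weight(X=3) = 1/6
  weight(X=4) = 2/11
Total weight = 1/6 + 1/6 + 2/11 = 17/33
P(X=2 | obs) = 1/6 / 17/33 = 11/34
P(X=3 | obs) = 1/6 / 17/33 = 11/34
P(X=4 | obs) = 2/11 / 17/33 = 6/17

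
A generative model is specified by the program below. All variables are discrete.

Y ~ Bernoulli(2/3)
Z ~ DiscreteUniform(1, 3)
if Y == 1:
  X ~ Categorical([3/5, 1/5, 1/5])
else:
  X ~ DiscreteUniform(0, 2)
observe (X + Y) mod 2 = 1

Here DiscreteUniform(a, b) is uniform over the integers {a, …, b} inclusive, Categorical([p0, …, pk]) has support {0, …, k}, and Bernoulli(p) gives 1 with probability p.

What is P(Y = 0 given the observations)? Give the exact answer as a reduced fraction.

Enumerate traces; 9 have nonzero weight after conditioning:
  (Y=0, Z=1, X=1) weight 1/27
  (Y=0, Z=2, X=1) weight 1/27
  (Y=0, Z=3, X=1) weight 1/27
  (Y=1, Z=1, X=0) weight 2/15
  (Y=1, Z=1, X=2) weight 2/45
  (Y=1, Z=2, X=0) weight 2/15
  (Y=1, Z=2, X=2) weight 2/45
  (Y=1, Z=3, X=0) weight 2/15
  … 1 more
Group by Y:
  weight(Y=0) = 1/9
  weight(Y=1) = 8/15
Total weight = 1/9 + 8/15 = 29/45
P(Y=0 | obs) = 1/9 / 29/45 = 5/29
P(Y=1 | obs) = 8/15 / 29/45 = 24/29

P(Y = 0 | obs) = 5/29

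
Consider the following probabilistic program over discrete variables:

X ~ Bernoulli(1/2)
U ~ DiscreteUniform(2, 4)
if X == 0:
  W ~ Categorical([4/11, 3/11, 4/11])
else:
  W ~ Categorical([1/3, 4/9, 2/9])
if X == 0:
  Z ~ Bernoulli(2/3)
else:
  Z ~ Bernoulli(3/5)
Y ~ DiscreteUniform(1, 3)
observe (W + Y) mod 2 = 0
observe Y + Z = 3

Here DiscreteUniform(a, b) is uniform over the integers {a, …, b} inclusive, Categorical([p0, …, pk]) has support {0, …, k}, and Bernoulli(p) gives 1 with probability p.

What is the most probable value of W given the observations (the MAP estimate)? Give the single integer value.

argmax_v P(W = v | obs) = 0

Enumerate traces; 18 have nonzero weight after conditioning:
  (X=0, U=2, W=0, Z=1, Y=2) weight 4/297
  (X=0, U=2, W=1, Z=0, Y=3) weight 1/198
  (X=0, U=2, W=2, Z=1, Y=2) weight 4/297
  (X=0, U=3, W=0, Z=1, Y=2) weight 4/297
  (X=0, U=3, W=1, Z=0, Y=3) weight 1/198
  (X=0, U=3, W=2, Z=1, Y=2) weight 4/297
  (X=0, U=4, W=0, Z=1, Y=2) weight 4/297
  (X=0, U=4, W=1, Z=0, Y=3) weight 1/198
  … 10 more
Group by W:
  weight(W=0) = 73/990
  weight(W=1) = 133/2970
  weight(W=2) = 31/495
Total weight = 73/990 + 133/2970 + 31/495 = 269/1485
P(W=0 | obs) = 73/990 / 269/1485 = 219/538
P(W=1 | obs) = 133/2970 / 269/1485 = 133/538
P(W=2 | obs) = 31/495 / 269/1485 = 93/269
argmax = 0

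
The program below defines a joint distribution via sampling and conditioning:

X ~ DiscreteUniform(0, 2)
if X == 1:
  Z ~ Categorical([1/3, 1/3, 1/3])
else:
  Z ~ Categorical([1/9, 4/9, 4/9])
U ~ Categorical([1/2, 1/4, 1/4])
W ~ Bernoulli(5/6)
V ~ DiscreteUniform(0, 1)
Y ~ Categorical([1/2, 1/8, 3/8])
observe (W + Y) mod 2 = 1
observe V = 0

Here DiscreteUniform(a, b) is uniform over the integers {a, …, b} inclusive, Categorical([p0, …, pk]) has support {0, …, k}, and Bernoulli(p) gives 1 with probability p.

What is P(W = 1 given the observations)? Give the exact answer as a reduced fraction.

P(W = 1 | obs) = 35/36

Enumerate traces; 81 have nonzero weight after conditioning:
  (X=0, Z=0, U=0, W=0, V=0, Y=1) weight 1/5184
  (X=0, Z=0, U=0, W=1, V=0, Y=0) weight 5/1296
  (X=0, Z=0, U=0, W=1, V=0, Y=2) weight 5/1728
  (X=0, Z=0, U=1, W=0, V=0, Y=1) weight 1/10368
  (X=0, Z=0, U=1, W=1, V=0, Y=0) weight 5/2592
  (X=0, Z=0, U=1, W=1, V=0, Y=2) weight 5/3456
  (X=0, Z=0, U=2, W=0, V=0, Y=1) weight 1/10368
  (X=0, Z=0, U=2, W=1, V=0, Y=0) weight 5/2592
  … 73 more
Group by W:
  weight(W=0) = 1/96
  weight(W=1) = 35/96
Total weight = 1/96 + 35/96 = 3/8
P(W=0 | obs) = 1/96 / 3/8 = 1/36
P(W=1 | obs) = 35/96 / 3/8 = 35/36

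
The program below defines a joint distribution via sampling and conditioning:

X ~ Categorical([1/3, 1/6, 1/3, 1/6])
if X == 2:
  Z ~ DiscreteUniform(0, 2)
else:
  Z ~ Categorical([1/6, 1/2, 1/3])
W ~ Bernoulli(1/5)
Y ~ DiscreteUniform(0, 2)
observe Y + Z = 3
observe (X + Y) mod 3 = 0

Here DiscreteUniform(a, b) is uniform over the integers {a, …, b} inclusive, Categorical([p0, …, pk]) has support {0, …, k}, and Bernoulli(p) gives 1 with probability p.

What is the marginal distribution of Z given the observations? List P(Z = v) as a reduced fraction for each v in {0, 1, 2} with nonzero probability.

Enumerate traces; 4 have nonzero weight after conditioning:
  (X=1, Z=1, W=0, Y=2) weight 1/45
  (X=1, Z=1, W=1, Y=2) weight 1/180
  (X=2, Z=2, W=0, Y=1) weight 4/135
  (X=2, Z=2, W=1, Y=1) weight 1/135
Group by Z:
  weight(Z=1) = 1/36
  weight(Z=2) = 1/27
Total weight = 1/36 + 1/27 = 7/108
P(Z=1 | obs) = 1/36 / 7/108 = 3/7
P(Z=2 | obs) = 1/27 / 7/108 = 4/7

P(Z=1) = 3/7, P(Z=2) = 4/7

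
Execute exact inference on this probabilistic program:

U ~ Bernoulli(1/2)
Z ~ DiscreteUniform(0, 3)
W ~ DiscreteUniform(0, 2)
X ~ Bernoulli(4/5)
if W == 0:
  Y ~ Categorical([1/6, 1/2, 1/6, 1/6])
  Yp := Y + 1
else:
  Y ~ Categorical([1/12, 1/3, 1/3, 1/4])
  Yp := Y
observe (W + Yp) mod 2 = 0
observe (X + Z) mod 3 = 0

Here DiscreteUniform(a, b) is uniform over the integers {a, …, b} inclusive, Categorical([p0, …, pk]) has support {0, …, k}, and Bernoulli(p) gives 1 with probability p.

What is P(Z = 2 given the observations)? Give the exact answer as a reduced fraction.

P(Z = 2 | obs) = 2/3

Enumerate traces; 36 have nonzero weight after conditioning:
  (U=0, Z=0, W=0, X=0, Y=1) weight 1/240
  (U=0, Z=0, W=0, X=0, Y=3) weight 1/720
  (U=0, Z=0, W=1, X=0, Y=1) weight 1/360
  (U=0, Z=0, W=1, X=0, Y=3) weight 1/480
  (U=0, Z=0, W=2, X=0, Y=0) weight 1/1440
  (U=0, Z=0, W=2, X=0, Y=2) weight 1/360
  (U=0, Z=2, W=0, X=1, Y=1) weight 1/60
  (U=0, Z=2, W=0, X=1, Y=3) weight 1/180
  (U=0, Z=3, W=0, X=0, Y=1) weight 1/240
  … 27 more
Group by Z:
  weight(Z=0) = 1/36
  weight(Z=2) = 1/9
  weight(Z=3) = 1/36
Total weight = 1/36 + 1/9 + 1/36 = 1/6
P(Z=0 | obs) = 1/36 / 1/6 = 1/6
P(Z=2 | obs) = 1/9 / 1/6 = 2/3
P(Z=3 | obs) = 1/36 / 1/6 = 1/6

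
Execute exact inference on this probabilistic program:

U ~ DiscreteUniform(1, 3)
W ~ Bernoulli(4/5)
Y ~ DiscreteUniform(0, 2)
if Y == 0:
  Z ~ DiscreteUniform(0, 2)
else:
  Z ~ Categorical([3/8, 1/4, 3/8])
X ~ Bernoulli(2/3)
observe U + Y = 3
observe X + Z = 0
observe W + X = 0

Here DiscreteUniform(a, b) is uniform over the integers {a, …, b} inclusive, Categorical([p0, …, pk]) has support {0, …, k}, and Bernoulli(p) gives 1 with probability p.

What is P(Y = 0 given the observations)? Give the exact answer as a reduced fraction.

Enumerate traces; 3 have nonzero weight after conditioning:
  (U=1, W=0, Y=2, Z=0, X=0) weight 1/360
  (U=2, W=0, Y=1, Z=0, X=0) weight 1/360
  (U=3, W=0, Y=0, Z=0, X=0) weight 1/405
Group by Y:
  weight(Y=0) = 1/405
  weight(Y=1) = 1/360
  weight(Y=2) = 1/360
Total weight = 1/405 + 1/360 + 1/360 = 13/1620
P(Y=0 | obs) = 1/405 / 13/1620 = 4/13
P(Y=1 | obs) = 1/360 / 13/1620 = 9/26
P(Y=2 | obs) = 1/360 / 13/1620 = 9/26

P(Y = 0 | obs) = 4/13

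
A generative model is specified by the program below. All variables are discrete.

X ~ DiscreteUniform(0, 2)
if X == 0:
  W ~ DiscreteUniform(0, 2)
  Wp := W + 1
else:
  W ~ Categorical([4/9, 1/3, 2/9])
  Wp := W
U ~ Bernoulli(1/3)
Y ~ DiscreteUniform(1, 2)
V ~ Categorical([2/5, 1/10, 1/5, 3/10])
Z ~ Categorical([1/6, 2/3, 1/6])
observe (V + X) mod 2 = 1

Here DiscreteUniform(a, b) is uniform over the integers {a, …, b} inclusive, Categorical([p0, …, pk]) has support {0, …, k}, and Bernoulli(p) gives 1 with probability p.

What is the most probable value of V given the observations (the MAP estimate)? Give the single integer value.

argmax_v P(V = v | obs) = 3

Enumerate traces; 216 have nonzero weight after conditioning:
  (X=0, W=0, U=0, Y=1, V=1, Z=0) weight 1/1620
  (X=0, W=0, U=0, Y=1, V=1, Z=1) weight 1/405
  (X=0, W=0, U=0, Y=1, V=1, Z=2) weight 1/1620
  (X=0, W=0, U=0, Y=1, V=3, Z=0) weight 1/540
  (X=0, W=0, U=0, Y=1, V=3, Z=1) weight 1/135
  (X=0, W=0, U=0, Y=1, V=3, Z=2) weight 1/540
  (X=0, W=0, U=0, Y=2, V=1, Z=0) weight 1/1620
  (X=0, W=0, U=0, Y=2, V=1, Z=1) weight 1/405
  (X=1, W=0, U=0, Y=1, V=0, Z=0) weight 4/1215
  (X=1, W=0, U=0, Y=1, V=2, Z=0) weight 2/1215
  … 206 more
Group by V:
  weight(V=0) = 2/15
  weight(V=1) = 1/15
  weight(V=2) = 1/15
  weight(V=3) = 1/5
Total weight = 2/15 + 1/15 + 1/15 + 1/5 = 7/15
P(V=0 | obs) = 2/15 / 7/15 = 2/7
P(V=1 | obs) = 1/15 / 7/15 = 1/7
P(V=2 | obs) = 1/15 / 7/15 = 1/7
P(V=3 | obs) = 1/5 / 7/15 = 3/7
argmax = 3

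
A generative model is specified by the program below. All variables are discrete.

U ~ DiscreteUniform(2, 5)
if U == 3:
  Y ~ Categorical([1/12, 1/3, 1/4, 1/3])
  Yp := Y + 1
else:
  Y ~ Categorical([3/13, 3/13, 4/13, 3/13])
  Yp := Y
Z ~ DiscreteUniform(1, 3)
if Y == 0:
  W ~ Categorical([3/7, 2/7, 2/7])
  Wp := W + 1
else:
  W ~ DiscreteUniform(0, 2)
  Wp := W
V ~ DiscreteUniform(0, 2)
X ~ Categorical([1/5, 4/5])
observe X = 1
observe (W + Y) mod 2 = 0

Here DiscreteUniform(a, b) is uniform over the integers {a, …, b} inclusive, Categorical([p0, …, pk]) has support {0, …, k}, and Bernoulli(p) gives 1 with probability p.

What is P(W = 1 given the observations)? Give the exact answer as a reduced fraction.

Enumerate traces; 216 have nonzero weight after conditioning:
  (U=2, Y=0, Z=1, W=0, V=0, X=1) weight 1/455
  (U=2, Y=0, Z=1, W=0, V=1, X=1) weight 1/455
  (U=2, Y=0, Z=1, W=0, V=2, X=1) weight 1/455
  (U=2, Y=0, Z=1, W=2, V=0, X=1) weight 2/1365
  (U=2, Y=0, Z=1, W=2, V=1, X=1) weight 2/1365
  (U=2, Y=0, Z=1, W=2, V=2, X=1) weight 2/1365
  (U=2, Y=0, Z=2, W=0, V=0, X=1) weight 1/455
  (U=2, Y=0, Z=2, W=0, V=1, X=1) weight 1/455
  (U=2, Y=1, Z=1, W=1, V=0, X=1) weight 1/585
  … 207 more
Group by W:
  weight(W=0) = 79/546
  weight(W=1) = 16/117
  weight(W=2) = 223/1820
Total weight = 79/546 + 16/117 + 223/1820 = 509/1260
P(W=0 | obs) = 79/546 / 509/1260 = 2370/6617
P(W=1 | obs) = 16/117 / 509/1260 = 2240/6617
P(W=2 | obs) = 223/1820 / 509/1260 = 2007/6617

P(W = 1 | obs) = 2240/6617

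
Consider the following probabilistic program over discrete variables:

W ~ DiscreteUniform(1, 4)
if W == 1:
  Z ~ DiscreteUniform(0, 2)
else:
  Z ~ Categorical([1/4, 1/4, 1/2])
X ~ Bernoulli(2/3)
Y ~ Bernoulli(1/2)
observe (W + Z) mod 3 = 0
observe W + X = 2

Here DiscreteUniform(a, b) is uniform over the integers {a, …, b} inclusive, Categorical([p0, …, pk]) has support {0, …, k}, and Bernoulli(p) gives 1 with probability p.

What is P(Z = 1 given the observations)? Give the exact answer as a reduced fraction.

Enumerate traces; 4 have nonzero weight after conditioning:
  (W=1, Z=2, X=1, Y=0) weight 1/36
  (W=1, Z=2, X=1, Y=1) weight 1/36
  (W=2, Z=1, X=0, Y=0) weight 1/96
  (W=2, Z=1, X=0, Y=1) weight 1/96
Group by Z:
  weight(Z=1) = 1/48
  weight(Z=2) = 1/18
Total weight = 1/48 + 1/18 = 11/144
P(Z=1 | obs) = 1/48 / 11/144 = 3/11
P(Z=2 | obs) = 1/18 / 11/144 = 8/11

P(Z = 1 | obs) = 3/11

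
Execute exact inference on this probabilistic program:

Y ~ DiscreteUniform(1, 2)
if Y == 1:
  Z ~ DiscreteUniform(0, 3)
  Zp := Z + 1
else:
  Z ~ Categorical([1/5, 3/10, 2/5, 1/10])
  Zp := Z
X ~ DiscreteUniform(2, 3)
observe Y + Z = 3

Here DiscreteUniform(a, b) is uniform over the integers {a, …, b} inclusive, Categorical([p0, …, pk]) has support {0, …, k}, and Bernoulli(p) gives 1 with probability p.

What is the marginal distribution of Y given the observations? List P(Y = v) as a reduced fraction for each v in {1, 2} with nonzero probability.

P(Y=1) = 5/11, P(Y=2) = 6/11

Enumerate traces; 4 have nonzero weight after conditioning:
  (Y=1, Z=2, X=2) weight 1/16
  (Y=1, Z=2, X=3) weight 1/16
  (Y=2, Z=1, X=2) weight 3/40
  (Y=2, Z=1, X=3) weight 3/40
Group by Y:
  weight(Y=1) = 1/8
  weight(Y=2) = 3/20
Total weight = 1/8 + 3/20 = 11/40
P(Y=1 | obs) = 1/8 / 11/40 = 5/11
P(Y=2 | obs) = 3/20 / 11/40 = 6/11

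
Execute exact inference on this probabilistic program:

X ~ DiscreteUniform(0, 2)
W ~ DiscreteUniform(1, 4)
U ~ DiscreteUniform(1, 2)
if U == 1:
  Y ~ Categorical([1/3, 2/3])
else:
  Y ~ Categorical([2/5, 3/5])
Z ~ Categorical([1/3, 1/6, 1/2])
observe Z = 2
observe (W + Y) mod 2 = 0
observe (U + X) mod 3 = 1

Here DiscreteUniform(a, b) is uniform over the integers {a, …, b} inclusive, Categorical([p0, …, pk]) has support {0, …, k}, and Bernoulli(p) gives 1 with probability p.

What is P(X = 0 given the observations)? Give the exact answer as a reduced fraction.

P(X = 0 | obs) = 1/2

Enumerate traces; 8 have nonzero weight after conditioning:
  (X=0, W=1, U=1, Y=1, Z=2) weight 1/72
  (X=0, W=2, U=1, Y=0, Z=2) weight 1/144
  (X=0, W=3, U=1, Y=1, Z=2) weight 1/72
  (X=0, W=4, U=1, Y=0, Z=2) weight 1/144
  (X=2, W=1, U=2, Y=1, Z=2) weight 1/80
  (X=2, W=2, U=2, Y=0, Z=2) weight 1/120
  (X=2, W=3, U=2, Y=1, Z=2) weight 1/80
  (X=2, W=4, U=2, Y=0, Z=2) weight 1/120
Group by X:
  weight(X=0) = 1/24
  weight(X=2) = 1/24
Total weight = 1/24 + 1/24 = 1/12
P(X=0 | obs) = 1/24 / 1/12 = 1/2
P(X=2 | obs) = 1/24 / 1/12 = 1/2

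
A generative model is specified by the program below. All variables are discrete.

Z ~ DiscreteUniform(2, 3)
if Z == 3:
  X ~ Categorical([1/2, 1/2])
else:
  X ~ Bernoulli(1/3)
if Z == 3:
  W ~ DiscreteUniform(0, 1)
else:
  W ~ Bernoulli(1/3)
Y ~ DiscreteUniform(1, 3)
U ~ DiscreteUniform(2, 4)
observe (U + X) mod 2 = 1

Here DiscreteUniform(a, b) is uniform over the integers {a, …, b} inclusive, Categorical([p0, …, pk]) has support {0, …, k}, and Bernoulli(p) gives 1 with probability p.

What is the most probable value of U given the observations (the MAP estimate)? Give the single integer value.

Enumerate traces; 36 have nonzero weight after conditioning:
  (Z=2, X=0, W=0, Y=1, U=3) weight 2/81
  (Z=2, X=0, W=0, Y=2, U=3) weight 2/81
  (Z=2, X=0, W=0, Y=3, U=3) weight 2/81
  (Z=2, X=0, W=1, Y=1, U=3) weight 1/81
  (Z=2, X=0, W=1, Y=2, U=3) weight 1/81
  (Z=2, X=0, W=1, Y=3, U=3) weight 1/81
  (Z=2, X=1, W=0, Y=1, U=2) weight 1/81
  (Z=2, X=1, W=0, Y=1, U=4) weight 1/81
  … 28 more
Group by U:
  weight(U=2) = 5/36
  weight(U=3) = 7/36
  weight(U=4) = 5/36
Total weight = 5/36 + 7/36 + 5/36 = 17/36
P(U=2 | obs) = 5/36 / 17/36 = 5/17
P(U=3 | obs) = 7/36 / 17/36 = 7/17
P(U=4 | obs) = 5/36 / 17/36 = 5/17
argmax = 3

argmax_v P(U = v | obs) = 3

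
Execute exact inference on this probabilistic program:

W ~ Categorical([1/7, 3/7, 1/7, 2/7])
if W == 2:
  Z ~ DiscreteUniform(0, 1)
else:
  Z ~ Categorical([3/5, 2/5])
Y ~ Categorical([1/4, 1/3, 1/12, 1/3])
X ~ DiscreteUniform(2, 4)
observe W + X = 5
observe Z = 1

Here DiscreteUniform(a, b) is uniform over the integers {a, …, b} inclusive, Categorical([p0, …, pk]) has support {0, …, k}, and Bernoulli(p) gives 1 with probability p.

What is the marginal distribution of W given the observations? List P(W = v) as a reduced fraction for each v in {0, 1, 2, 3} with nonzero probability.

Enumerate traces; 12 have nonzero weight after conditioning:
  (W=1, Z=1, Y=0, X=4) weight 1/70
  (W=1, Z=1, Y=1, X=4) weight 2/105
  (W=1, Z=1, Y=2, X=4) weight 1/210
  (W=1, Z=1, Y=3, X=4) weight 2/105
  (W=2, Z=1, Y=0, X=3) weight 1/168
  (W=2, Z=1, Y=1, X=3) weight 1/126
  (W=2, Z=1, Y=2, X=3) weight 1/504
  (W=2, Z=1, Y=3, X=3) weight 1/126
  (W=3, Z=1, Y=0, X=2) weight 1/105
  … 3 more
Group by W:
  weight(W=1) = 2/35
  weight(W=2) = 1/42
  weight(W=3) = 4/105
Total weight = 2/35 + 1/42 + 4/105 = 5/42
P(W=1 | obs) = 2/35 / 5/42 = 12/25
P(W=2 | obs) = 1/42 / 5/42 = 1/5
P(W=3 | obs) = 4/105 / 5/42 = 8/25

P(W=1) = 12/25, P(W=2) = 1/5, P(W=3) = 8/25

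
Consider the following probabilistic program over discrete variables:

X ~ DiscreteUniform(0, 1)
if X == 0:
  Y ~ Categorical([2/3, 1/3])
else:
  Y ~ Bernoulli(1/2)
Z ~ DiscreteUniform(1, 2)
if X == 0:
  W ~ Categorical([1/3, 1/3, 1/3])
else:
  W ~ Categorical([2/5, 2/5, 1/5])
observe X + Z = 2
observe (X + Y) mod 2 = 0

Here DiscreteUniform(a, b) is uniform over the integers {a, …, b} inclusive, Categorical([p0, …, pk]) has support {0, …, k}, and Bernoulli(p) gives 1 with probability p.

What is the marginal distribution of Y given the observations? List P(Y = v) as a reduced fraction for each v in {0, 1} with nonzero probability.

P(Y=0) = 4/7, P(Y=1) = 3/7

Enumerate traces; 6 have nonzero weight after conditioning:
  (X=0, Y=0, Z=2, W=0) weight 1/18
  (X=0, Y=0, Z=2, W=1) weight 1/18
  (X=0, Y=0, Z=2, W=2) weight 1/18
  (X=1, Y=1, Z=1, W=0) weight 1/20
  (X=1, Y=1, Z=1, W=1) weight 1/20
  (X=1, Y=1, Z=1, W=2) weight 1/40
Group by Y:
  weight(Y=0) = 1/6
  weight(Y=1) = 1/8
Total weight = 1/6 + 1/8 = 7/24
P(Y=0 | obs) = 1/6 / 7/24 = 4/7
P(Y=1 | obs) = 1/8 / 7/24 = 3/7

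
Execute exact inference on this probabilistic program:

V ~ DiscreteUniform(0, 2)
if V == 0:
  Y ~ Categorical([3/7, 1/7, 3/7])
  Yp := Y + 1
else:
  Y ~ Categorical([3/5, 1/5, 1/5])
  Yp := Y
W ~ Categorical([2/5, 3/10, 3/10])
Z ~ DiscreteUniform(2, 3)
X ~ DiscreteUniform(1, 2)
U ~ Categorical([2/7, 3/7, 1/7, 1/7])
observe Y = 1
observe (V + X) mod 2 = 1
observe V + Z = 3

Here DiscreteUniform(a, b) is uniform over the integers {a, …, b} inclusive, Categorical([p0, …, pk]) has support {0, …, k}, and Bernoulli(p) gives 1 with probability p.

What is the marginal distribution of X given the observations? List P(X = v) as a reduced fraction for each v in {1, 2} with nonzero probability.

P(X=1) = 5/12, P(X=2) = 7/12

Enumerate traces; 24 have nonzero weight after conditioning:
  (V=0, Y=1, W=0, Z=3, X=1, U=0) weight 1/735
  (V=0, Y=1, W=0, Z=3, X=1, U=1) weight 1/490
  (V=0, Y=1, W=0, Z=3, X=1, U=2) weight 1/1470
  (V=0, Y=1, W=0, Z=3, X=1, U=3) weight 1/1470
  (V=0, Y=1, W=1, Z=3, X=1, U=0) weight 1/980
  (V=0, Y=1, W=1, Z=3, X=1, U=1) weight 3/1960
  (V=0, Y=1, W=1, Z=3, X=1, U=2) weight 1/1960
  (V=0, Y=1, W=1, Z=3, X=1, U=3) weight 1/1960
  (V=1, Y=1, W=0, Z=2, X=2, U=0) weight 1/525
  … 15 more
Group by X:
  weight(X=1) = 1/84
  weight(X=2) = 1/60
Total weight = 1/84 + 1/60 = 1/35
P(X=1 | obs) = 1/84 / 1/35 = 5/12
P(X=2 | obs) = 1/60 / 1/35 = 7/12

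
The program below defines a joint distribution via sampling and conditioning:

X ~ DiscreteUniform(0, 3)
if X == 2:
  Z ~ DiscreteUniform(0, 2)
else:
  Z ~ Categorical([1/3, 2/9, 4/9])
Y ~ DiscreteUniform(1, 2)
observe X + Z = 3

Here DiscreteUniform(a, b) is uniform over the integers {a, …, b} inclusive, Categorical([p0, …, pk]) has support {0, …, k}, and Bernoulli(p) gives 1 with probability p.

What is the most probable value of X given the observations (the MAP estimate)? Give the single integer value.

argmax_v P(X = v | obs) = 1

Enumerate traces; 6 have nonzero weight after conditioning:
  (X=1, Z=2, Y=1) weight 1/18
  (X=1, Z=2, Y=2) weight 1/18
  (X=2, Z=1, Y=1) weight 1/24
  (X=2, Z=1, Y=2) weight 1/24
  (X=3, Z=0, Y=1) weight 1/24
  (X=3, Z=0, Y=2) weight 1/24
Group by X:
  weight(X=1) = 1/9
  weight(X=2) = 1/12
  weight(X=3) = 1/12
Total weight = 1/9 + 1/12 + 1/12 = 5/18
P(X=1 | obs) = 1/9 / 5/18 = 2/5
P(X=2 | obs) = 1/12 / 5/18 = 3/10
P(X=3 | obs) = 1/12 / 5/18 = 3/10
argmax = 1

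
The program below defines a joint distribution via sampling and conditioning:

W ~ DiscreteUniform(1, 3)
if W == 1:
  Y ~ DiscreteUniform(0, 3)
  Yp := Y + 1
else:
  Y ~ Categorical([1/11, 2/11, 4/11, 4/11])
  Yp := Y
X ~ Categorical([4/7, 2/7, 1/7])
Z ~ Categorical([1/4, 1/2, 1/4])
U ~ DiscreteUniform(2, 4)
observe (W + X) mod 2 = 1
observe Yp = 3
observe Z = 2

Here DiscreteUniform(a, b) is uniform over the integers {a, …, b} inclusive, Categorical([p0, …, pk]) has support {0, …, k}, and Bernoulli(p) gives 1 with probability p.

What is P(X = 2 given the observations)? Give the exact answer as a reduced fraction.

Enumerate traces; 15 have nonzero weight after conditioning:
  (W=1, Y=2, X=0, Z=2, U=2) weight 1/252
  (W=1, Y=2, X=0, Z=2, U=3) weight 1/252
  (W=1, Y=2, X=0, Z=2, U=4) weight 1/252
  (W=1, Y=2, X=2, Z=2, U=2) weight 1/1008
  (W=1, Y=2, X=2, Z=2, U=3) weight 1/1008
  (W=1, Y=2, X=2, Z=2, U=4) weight 1/1008
  (W=2, Y=3, X=1, Z=2, U=2) weight 2/693
  (W=2, Y=3, X=1, Z=2, U=3) weight 2/693
  … 7 more
Group by X:
  weight(X=0) = 9/308
  weight(X=1) = 2/231
  weight(X=2) = 9/1232
Total weight = 9/308 + 2/231 + 9/1232 = 167/3696
P(X=0 | obs) = 9/308 / 167/3696 = 108/167
P(X=1 | obs) = 2/231 / 167/3696 = 32/167
P(X=2 | obs) = 9/1232 / 167/3696 = 27/167

P(X = 2 | obs) = 27/167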